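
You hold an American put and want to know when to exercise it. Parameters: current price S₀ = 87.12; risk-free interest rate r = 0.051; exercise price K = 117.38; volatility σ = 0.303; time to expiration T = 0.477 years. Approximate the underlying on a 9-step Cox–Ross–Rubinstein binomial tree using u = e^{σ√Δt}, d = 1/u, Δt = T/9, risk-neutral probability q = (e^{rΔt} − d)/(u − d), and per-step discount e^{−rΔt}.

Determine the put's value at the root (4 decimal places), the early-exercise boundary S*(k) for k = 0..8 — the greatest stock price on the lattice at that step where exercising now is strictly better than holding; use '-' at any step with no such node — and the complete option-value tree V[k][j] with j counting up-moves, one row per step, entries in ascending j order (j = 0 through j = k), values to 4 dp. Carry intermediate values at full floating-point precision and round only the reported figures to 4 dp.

price = 30.2600
boundary = 87.1200 81.2500 87.1200 81.2500 87.1200 93.4141 87.1200 93.4141 100.1629
tree:
30.2600
36.1300 24.2250
41.6045 30.2600 18.3677
46.7102 36.1300 24.0007 12.8776
51.4718 41.6045 30.2600 17.9194 7.9444
55.9126 46.7102 36.1300 23.9659 12.0167 3.9466
60.0542 51.4718 41.6045 30.2600 17.4272 6.7130 1.2231
63.9167 55.9126 46.7102 36.1300 23.9659 11.0334 2.4624 0.0000
67.5190 60.0542 51.4718 41.6045 30.2600 17.2171 4.9574 0.0000 0.0000
70.8785 63.9167 55.9126 46.7102 36.1300 23.9659 9.9807 0.0000 0.0000 0.0000

Δt=0.05300, u=1.07225, d=0.93262, q=0.50195, disc=e^(-rΔt)=0.99730
k=9 terminal: V=max(K-S,0) → 70.8785 63.9167 55.9126 46.7102 36.1300 23.9659 9.9807 0.0000 0.0000 0.0000
k=8: j=0 S=49.8610 intr=67.5190 cont=67.2021 V=67.5190[EX]; j=1 S=57.3258 intr=60.0542 cont=59.7373 V=60.0542[EX]; j=2 S=65.9082 intr=51.4718 cont=51.1549 V=51.4718[EX]; j=3 S=75.7755 intr=41.6045 cont=41.2877 V=41.6045[EX]; j=4 S=87.1200 intr=30.2600 cont=29.9432 V=30.2600[EX]; j=5 S=100.1629 intr=17.2171 cont=16.9002 V=17.2171[EX]; j=6 S=115.1585 intr=2.2215 cont=4.9574 V=4.9574[hold]; j=7 S=132.3992 intr=0.0000 cont=0.0000 V=0.0000[hold]; j=8 S=152.2210 intr=0.0000 cont=0.0000 V=0.0000[hold]  S*(8)=100.1629
k=7: j=0 S=53.4633 intr=63.9167 cont=63.5998 V=63.9167[EX]; j=1 S=61.4674 intr=55.9126 cont=55.5957 V=55.9126[EX]; j=2 S=70.6698 intr=46.7102 cont=46.3933 V=46.7102[EX]; j=3 S=81.2500 intr=36.1300 cont=35.8132 V=36.1300[EX]; j=4 S=93.4141 intr=23.9659 cont=23.6490 V=23.9659[EX]; j=5 S=107.3993 intr=9.9807 cont=11.0334 V=11.0334[hold]; j=6 S=123.4783 intr=0.0000 cont=2.4624 V=2.4624[hold]; j=7 S=141.9645 intr=0.0000 cont=0.0000 V=0.0000[hold]  S*(7)=93.4141
k=6: j=0 S=57.3258 intr=60.0542 cont=59.7373 V=60.0542[EX]; j=1 S=65.9082 intr=51.4718 cont=51.1549 V=51.4718[EX]; j=2 S=75.7755 intr=41.6045 cont=41.2877 V=41.6045[EX]; j=3 S=87.1200 intr=30.2600 cont=29.9432 V=30.2600[EX]; j=4 S=100.1629 intr=17.2171 cont=17.4272 V=17.4272[hold]; j=5 S=115.1585 intr=2.2215 cont=6.7130 V=6.7130[hold]; j=6 S=132.3992 intr=0.0000 cont=1.2231 V=1.2231[hold]  S*(6)=87.1200
k=5: j=0 S=61.4674 intr=55.9126 cont=55.5957 V=55.9126[EX]; j=1 S=70.6698 intr=46.7102 cont=46.3933 V=46.7102[EX]; j=2 S=81.2500 intr=36.1300 cont=35.8132 V=36.1300[EX]; j=3 S=93.4141 intr=23.9659 cont=23.7543 V=23.9659[EX]; j=4 S=107.3993 intr=9.9807 cont=12.0167 V=12.0167[hold]; j=5 S=123.4783 intr=0.0000 cont=3.9466 V=3.9466[hold]  S*(5)=93.4141
k=4: j=0 S=65.9082 intr=51.4718 cont=51.1549 V=51.4718[EX]; j=1 S=75.7755 intr=41.6045 cont=41.2877 V=41.6045[EX]; j=2 S=87.1200 intr=30.2600 cont=29.9432 V=30.2600[EX]; j=3 S=100.1629 intr=17.2171 cont=17.9194 V=17.9194[hold]; j=4 S=115.1585 intr=2.2215 cont=7.9444 V=7.9444[hold]  S*(4)=87.1200
k=3: j=0 S=70.6698 intr=46.7102 cont=46.3933 V=46.7102[EX]; j=1 S=81.2500 intr=36.1300 cont=35.8132 V=36.1300[EX]; j=2 S=93.4141 intr=23.9659 cont=24.0007 V=24.0007[hold]; j=3 S=107.3993 intr=9.9807 cont=12.8776 V=12.8776[hold]  S*(3)=81.2500
k=2: j=0 S=75.7755 intr=41.6045 cont=41.2877 V=41.6045[EX]; j=1 S=87.1200 intr=30.2600 cont=29.9605 V=30.2600[EX]; j=2 S=100.1629 intr=17.2171 cont=18.3677 V=18.3677[hold]  S*(2)=87.1200
k=1: j=0 S=81.2500 intr=36.1300 cont=35.8132 V=36.1300[EX]; j=1 S=93.4141 intr=23.9659 cont=24.2250 V=24.2250[hold]  S*(1)=81.2500
k=0: j=0 S=87.1200 intr=30.2600 cont=30.0729 V=30.2600[EX]  S*(0)=87.1200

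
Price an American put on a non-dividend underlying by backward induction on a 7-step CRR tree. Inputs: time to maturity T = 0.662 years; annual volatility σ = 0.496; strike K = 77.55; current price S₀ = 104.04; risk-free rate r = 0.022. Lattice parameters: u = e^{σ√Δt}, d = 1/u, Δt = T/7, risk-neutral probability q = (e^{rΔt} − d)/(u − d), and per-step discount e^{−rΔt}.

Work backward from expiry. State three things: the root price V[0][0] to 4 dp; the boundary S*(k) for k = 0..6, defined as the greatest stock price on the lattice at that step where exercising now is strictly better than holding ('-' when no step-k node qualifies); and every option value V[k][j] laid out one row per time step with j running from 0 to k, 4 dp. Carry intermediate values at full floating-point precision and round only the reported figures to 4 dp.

Δt=0.09457  u=1.16478  d=0.85853  q=0.46874  discount=0.99792
step 7 (expiry): payoffs max(K−S,0) = 41.7821 29.0233 11.7132 0.0000 0.0000 0.0000 0.0000 0.0000
step 6: (k=6,j=0): S=41.6617, (K−S)⁺=35.8883, hold=35.7271 ⇒ V=35.8883 exercise | (k=6,j=1): S=56.5229, (K−S)⁺=21.0271, hold=20.8659 ⇒ V=21.0271 exercise | (k=6,j=2): S=76.6854, (K−S)⁺=0.8646, hold=6.2098 ⇒ V=6.2098 continue | (k=6,j=3): S=104.0400, (K−S)⁺=0.0000, hold=0.0000 ⇒ V=0.0000 continue | (k=6,j=4): S=141.1524, (K−S)⁺=0.0000, hold=0.0000 ⇒ V=0.0000 continue | (k=6,j=5): S=191.5032, (K−S)⁺=0.0000, hold=0.0000 ⇒ V=0.0000 continue | (k=6,j=6): S=259.8148, (K−S)⁺=0.0000, hold=0.0000 ⇒ V=0.0000 continue  boundary S*=56.5229
step 5: (k=5,j=0): S=48.5267, (K−S)⁺=29.0233, hold=28.8621 ⇒ V=29.0233 exercise | (k=5,j=1): S=65.8368, (K−S)⁺=11.7132, hold=14.0523 ⇒ V=14.0523 continue | (k=5,j=2): S=89.3216, (K−S)⁺=0.0000, hold=3.2922 ⇒ V=3.2922 continue | (k=5,j=3): S=121.1837, (K−S)⁺=0.0000, hold=0.0000 ⇒ V=0.0000 continue | (k=5,j=4): S=164.4115, (K−S)⁺=0.0000, hold=0.0000 ⇒ V=0.0000 continue | (k=5,j=5): S=223.0591, (K−S)⁺=0.0000, hold=0.0000 ⇒ V=0.0000 continue  boundary S*=48.5267
step 4: (k=4,j=0): S=56.5229, (K−S)⁺=21.0271, hold=21.9600 ⇒ V=21.9600 continue | (k=4,j=1): S=76.6854, (K−S)⁺=0.8646, hold=8.9899 ⇒ V=8.9899 continue | (k=4,j=2): S=104.0400, (K−S)⁺=0.0000, hold=1.7454 ⇒ V=1.7454 continue | (k=4,j=3): S=141.1524, (K−S)⁺=0.0000, hold=0.0000 ⇒ V=0.0000 continue | (k=4,j=4): S=191.5032, (K−S)⁺=0.0000, hold=0.0000 ⇒ V=0.0000 continue  boundary S*=-
step 3: (k=3,j=0): S=65.8368, (K−S)⁺=11.7132, hold=15.8474 ⇒ V=15.8474 continue | (k=3,j=1): S=89.3216, (K−S)⁺=0.0000, hold=5.5824 ⇒ V=5.5824 continue | (k=3,j=2): S=121.1837, (K−S)⁺=0.0000, hold=0.9253 ⇒ V=0.9253 continue | (k=3,j=3): S=164.4115, (K−S)⁺=0.0000, hold=0.0000 ⇒ V=0.0000 continue  boundary S*=-
step 2: (k=2,j=0): S=76.6854, (K−S)⁺=0.8646, hold=11.0128 ⇒ V=11.0128 continue | (k=2,j=1): S=104.0400, (K−S)⁺=0.0000, hold=3.3924 ⇒ V=3.3924 continue | (k=2,j=2): S=141.1524, (K−S)⁺=0.0000, hold=0.4906 ⇒ V=0.4906 continue  boundary S*=-
step 1: (k=1,j=0): S=89.3216, (K−S)⁺=0.0000, hold=7.4253 ⇒ V=7.4253 continue | (k=1,j=1): S=121.1837, (K−S)⁺=0.0000, hold=2.0280 ⇒ V=2.0280 continue  boundary S*=-
step 0: (k=0,j=0): S=104.0400, (K−S)⁺=0.0000, hold=4.8852 ⇒ V=4.8852 continue  boundary S*=-

price = 4.8852
boundary = - - - - - 48.5267 56.5229
tree:
4.8852
7.4253 2.0280
11.0128 3.3924 0.4906
15.8474 5.5824 0.9253 0.0000
21.9600 8.9899 1.7454 0.0000 0.0000
29.0233 14.0523 3.2922 0.0000 0.0000 0.0000
35.8883 21.0271 6.2098 0.0000 0.0000 0.0000 0.0000
41.7821 29.0233 11.7132 0.0000 0.0000 0.0000 0.0000 0.0000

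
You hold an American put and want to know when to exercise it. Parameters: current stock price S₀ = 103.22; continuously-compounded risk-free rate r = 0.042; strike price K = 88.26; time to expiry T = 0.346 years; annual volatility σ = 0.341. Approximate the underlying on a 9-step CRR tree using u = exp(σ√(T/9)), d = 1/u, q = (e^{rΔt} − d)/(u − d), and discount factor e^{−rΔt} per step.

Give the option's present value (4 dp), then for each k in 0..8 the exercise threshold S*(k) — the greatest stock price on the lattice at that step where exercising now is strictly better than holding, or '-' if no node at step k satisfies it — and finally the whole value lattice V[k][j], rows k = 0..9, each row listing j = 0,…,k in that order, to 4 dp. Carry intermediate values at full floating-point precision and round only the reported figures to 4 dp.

price = 2.2098
boundary = - - - - - - 69.1099 73.8886 78.9978
tree:
2.2098
3.4007 1.0038
5.1177 1.6626 0.3359
7.5021 2.7054 0.6057 0.0621
10.6611 4.3085 1.0811 0.1233 0.0000
14.6021 6.6812 1.9055 0.2448 0.0000 0.0000
19.1501 10.0167 3.3051 0.4859 0.0000 0.0000 0.0000
23.6197 14.3714 5.6133 0.9645 0.0000 0.0000 0.0000 0.0000
27.8003 19.1501 9.2622 1.9144 0.0000 0.0000 0.0000 0.0000 0.0000
31.7105 23.6197 14.3714 3.7998 0.0000 0.0000 0.0000 0.0000 0.0000 0.0000

params: Δt=0.03844 u=1.06915 d=0.93533 q=0.49537 e^(-rΔt)=0.99839
t_9 payoffs: 31.7105 23.6197 14.3714 3.7998 0.0000 0.0000 0.0000 0.0000 0.0000 0.0000
t_8: node(8,0) S=60.4597 payoff=27.8003 vs cont=27.6579 → 27.8003 [stop]  node(8,1) S=69.1099 payoff=19.1501 vs cont=19.0077 → 19.1501 [stop]  node(8,2) S=78.9978 payoff=9.2622 vs cont=9.1198 → 9.2622 [stop]  node(8,3) S=90.3003 payoff=0.0000 vs cont=1.9144 → 1.9144 [wait]  node(8,4) S=103.2200 payoff=0.0000 vs cont=0.0000 → 0.0000 [wait]  node(8,5) S=117.9881 payoff=0.0000 vs cont=0.0000 → 0.0000 [wait]  node(8,6) S=134.8692 payoff=0.0000 vs cont=0.0000 → 0.0000 [wait]  node(8,7) S=154.1656 payoff=0.0000 vs cont=0.0000 → 0.0000 [wait]  node(8,8) S=176.2227 payoff=0.0000 vs cont=0.0000 → 0.0000 [wait]  ⇒ S*(8)=78.9978
t_7: node(7,0) S=64.6403 payoff=23.6197 vs cont=23.4773 → 23.6197 [stop]  node(7,1) S=73.8886 payoff=14.3714 vs cont=14.2290 → 14.3714 [stop]  node(7,2) S=84.4602 payoff=3.7998 vs cont=5.6133 → 5.6133 [wait]  node(7,3) S=96.5443 payoff=0.0000 vs cont=0.9645 → 0.9645 [wait]  node(7,4) S=110.3573 payoff=0.0000 vs cont=0.0000 → 0.0000 [wait]  node(7,5) S=126.1466 payoff=0.0000 vs cont=0.0000 → 0.0000 [wait]  node(7,6) S=144.1950 payoff=0.0000 vs cont=0.0000 → 0.0000 [wait]  node(7,7) S=164.8256 payoff=0.0000 vs cont=0.0000 → 0.0000 [wait]  ⇒ S*(7)=73.8886
t_6: node(6,0) S=69.1099 payoff=19.1501 vs cont=19.0077 → 19.1501 [stop]  node(6,1) S=78.9978 payoff=9.2622 vs cont=10.0167 → 10.0167 [wait]  node(6,2) S=90.3003 payoff=0.0000 vs cont=3.3051 → 3.3051 [wait]  node(6,3) S=103.2200 payoff=0.0000 vs cont=0.4859 → 0.4859 [wait]  node(6,4) S=117.9881 payoff=0.0000 vs cont=0.0000 → 0.0000 [wait]  node(6,5) S=134.8692 payoff=0.0000 vs cont=0.0000 → 0.0000 [wait]  node(6,6) S=154.1656 payoff=0.0000 vs cont=0.0000 → 0.0000 [wait]  ⇒ S*(6)=69.1099
t_5: node(5,0) S=73.8886 payoff=14.3714 vs cont=14.6021 → 14.6021 [wait]  node(5,1) S=84.4602 payoff=3.7998 vs cont=6.6812 → 6.6812 [wait]  node(5,2) S=96.5443 payoff=0.0000 vs cont=1.9055 → 1.9055 [wait]  node(5,3) S=110.3573 payoff=0.0000 vs cont=0.2448 → 0.2448 [wait]  node(5,4) S=126.1466 payoff=0.0000 vs cont=0.0000 → 0.0000 [wait]  node(5,5) S=144.1950 payoff=0.0000 vs cont=0.0000 → 0.0000 [wait]  ⇒ S*(5)=-
t_4: node(4,0) S=78.9978 payoff=9.2622 vs cont=10.6611 → 10.6611 [wait]  node(4,1) S=90.3003 payoff=0.0000 vs cont=4.3085 → 4.3085 [wait]  node(4,2) S=103.2200 payoff=0.0000 vs cont=1.0811 → 1.0811 [wait]  node(4,3) S=117.9881 payoff=0.0000 vs cont=0.1233 → 0.1233 [wait]  node(4,4) S=134.8692 payoff=0.0000 vs cont=0.0000 → 0.0000 [wait]  ⇒ S*(4)=-
t_3: node(3,0) S=84.4602 payoff=3.7998 vs cont=7.5021 → 7.5021 [wait]  node(3,1) S=96.5443 payoff=0.0000 vs cont=2.7054 → 2.7054 [wait]  node(3,2) S=110.3573 payoff=0.0000 vs cont=0.6057 → 0.6057 [wait]  node(3,3) S=126.1466 payoff=0.0000 vs cont=0.0621 → 0.0621 [wait]  ⇒ S*(3)=-
t_2: node(2,0) S=90.3003 payoff=0.0000 vs cont=5.1177 → 5.1177 [wait]  node(2,1) S=103.2200 payoff=0.0000 vs cont=1.6626 → 1.6626 [wait]  node(2,2) S=117.9881 payoff=0.0000 vs cont=0.3359 → 0.3359 [wait]  ⇒ S*(2)=-
t_1: node(1,0) S=96.5443 payoff=0.0000 vs cont=3.4007 → 3.4007 [wait]  node(1,1) S=110.3573 payoff=0.0000 vs cont=1.0038 → 1.0038 [wait]  ⇒ S*(1)=-
t_0: node(0,0) S=103.2200 payoff=0.0000 vs cont=2.2098 → 2.2098 [wait]  ⇒ S*(0)=-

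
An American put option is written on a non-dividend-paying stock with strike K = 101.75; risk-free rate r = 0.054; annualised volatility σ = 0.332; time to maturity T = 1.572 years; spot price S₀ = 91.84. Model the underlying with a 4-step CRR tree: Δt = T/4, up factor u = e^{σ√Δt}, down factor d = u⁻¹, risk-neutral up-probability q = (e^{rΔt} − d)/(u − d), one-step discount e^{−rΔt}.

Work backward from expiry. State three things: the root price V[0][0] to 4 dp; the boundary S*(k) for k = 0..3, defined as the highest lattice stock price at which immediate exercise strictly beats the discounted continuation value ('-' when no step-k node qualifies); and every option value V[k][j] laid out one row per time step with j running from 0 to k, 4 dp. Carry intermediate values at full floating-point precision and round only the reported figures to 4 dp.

Δt=0.39300  u=1.23137  d=0.81210  q=0.49931  discount=0.97900
step 4 (expiry): payoffs max(K−S,0) = 61.8040 41.1807 9.9100 0.0000 0.0000
step 3: (k=3,j=0): S=49.1884, (K−S)⁺=52.5616, hold=50.4250 ⇒ V=52.5616 exercise | (k=3,j=1): S=74.5834, (K−S)⁺=27.1666, hold=25.0300 ⇒ V=27.1666 exercise | (k=3,j=2): S=113.0893, (K−S)⁺=0.0000, hold=4.8576 ⇒ V=4.8576 continue | (k=3,j=3): S=171.4750, (K−S)⁺=0.0000, hold=0.0000 ⇒ V=0.0000 continue  boundary S*=74.5834
step 2: (k=2,j=0): S=60.5693, (K−S)⁺=41.1807, hold=39.0441 ⇒ V=41.1807 exercise | (k=2,j=1): S=91.8400, (K−S)⁺=9.9100, hold=15.6909 ⇒ V=15.6909 continue | (k=2,j=2): S=139.2551, (K−S)⁺=0.0000, hold=2.3811 ⇒ V=2.3811 continue  boundary S*=60.5693
step 1: (k=1,j=0): S=74.5834, (K−S)⁺=27.1666, hold=27.8559 ⇒ V=27.8559 continue | (k=1,j=1): S=113.0893, (K−S)⁺=0.0000, hold=8.8552 ⇒ V=8.8552 continue  boundary S*=-
step 0: (k=0,j=0): S=91.8400, (K−S)⁺=9.9100, hold=17.9829 ⇒ V=17.9829 continue  boundary S*=-

price = 17.9829
boundary = - - 60.5693 74.5834
tree:
17.9829
27.8559 8.8552
41.1807 15.6909 2.3811
52.5616 27.1666 4.8576 0.0000
61.8040 41.1807 9.9100 0.0000 0.0000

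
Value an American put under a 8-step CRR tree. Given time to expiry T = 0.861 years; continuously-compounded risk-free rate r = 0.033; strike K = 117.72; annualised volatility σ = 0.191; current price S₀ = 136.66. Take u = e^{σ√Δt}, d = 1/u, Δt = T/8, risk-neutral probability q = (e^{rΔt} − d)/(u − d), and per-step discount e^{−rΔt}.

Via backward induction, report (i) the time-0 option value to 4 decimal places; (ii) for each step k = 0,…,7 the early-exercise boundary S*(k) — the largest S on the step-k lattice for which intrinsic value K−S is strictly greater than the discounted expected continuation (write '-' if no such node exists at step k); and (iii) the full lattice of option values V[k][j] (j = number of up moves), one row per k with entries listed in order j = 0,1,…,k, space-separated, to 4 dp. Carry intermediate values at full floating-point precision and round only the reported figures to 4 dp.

params: Δt=0.10762 u=1.06466 d=0.93926 q=0.51271 e^(-rΔt)=0.99645
t_8 payoffs: 34.9375 23.8851 11.3572 0.0000 0.0000 0.0000 0.0000 0.0000 0.0000
t_7: node(7,0) S=88.1356 payoff=29.5844 vs cont=29.1670 → 29.5844 [stop]  node(7,1) S=99.9027 payoff=17.8173 vs cont=17.4000 → 17.8173 [stop]  node(7,2) S=113.2408 payoff=4.4792 vs cont=5.5146 → 5.5146 [wait]  node(7,3) S=128.3597 payoff=0.0000 vs cont=0.0000 → 0.0000 [wait]  node(7,4) S=145.4971 payoff=0.0000 vs cont=0.0000 → 0.0000 [wait]  node(7,5) S=164.9225 payoff=0.0000 vs cont=0.0000 → 0.0000 [wait]  node(7,6) S=186.9415 payoff=0.0000 vs cont=0.0000 → 0.0000 [wait]  node(7,7) S=211.9002 payoff=0.0000 vs cont=0.0000 → 0.0000 [wait]  ⇒ S*(7)=99.9027
t_6: node(6,0) S=93.8349 payoff=23.8851 vs cont=23.4678 → 23.8851 [stop]  node(6,1) S=106.3628 payoff=11.3572 vs cont=11.4688 → 11.4688 [wait]  node(6,2) S=120.5635 payoff=0.0000 vs cont=2.6777 → 2.6777 [wait]  node(6,3) S=136.6600 payoff=0.0000 vs cont=0.0000 → 0.0000 [wait]  node(6,4) S=154.9056 payoff=0.0000 vs cont=0.0000 → 0.0000 [wait]  node(6,5) S=175.5872 payoff=0.0000 vs cont=0.0000 → 0.0000 [wait]  node(6,6) S=199.0300 payoff=0.0000 vs cont=0.0000 → 0.0000 [wait]  ⇒ S*(6)=93.8349
t_5: node(5,0) S=99.9027 payoff=17.8173 vs cont=17.4570 → 17.8173 [stop]  node(5,1) S=113.2408 payoff=4.4792 vs cont=6.9368 → 6.9368 [wait]  node(5,2) S=128.3597 payoff=0.0000 vs cont=1.3002 → 1.3002 [wait]  node(5,3) S=145.4971 payoff=0.0000 vs cont=0.0000 → 0.0000 [wait]  node(5,4) S=164.9225 payoff=0.0000 vs cont=0.0000 → 0.0000 [wait]  node(5,5) S=186.9415 payoff=0.0000 vs cont=0.0000 → 0.0000 [wait]  ⇒ S*(5)=99.9027
t_4: node(4,0) S=106.3628 payoff=11.3572 vs cont=12.1953 → 12.1953 [wait]  node(4,1) S=120.5635 payoff=0.0000 vs cont=4.0325 → 4.0325 [wait]  node(4,2) S=136.6600 payoff=0.0000 vs cont=0.6313 → 0.6313 [wait]  node(4,3) S=154.9056 payoff=0.0000 vs cont=0.0000 → 0.0000 [wait]  node(4,4) S=175.5872 payoff=0.0000 vs cont=0.0000 → 0.0000 [wait]  ⇒ S*(4)=-
t_3: node(3,0) S=113.2408 payoff=4.4792 vs cont=7.9817 → 7.9817 [wait]  node(3,1) S=128.3597 payoff=0.0000 vs cont=2.2805 → 2.2805 [wait]  node(3,2) S=145.4971 payoff=0.0000 vs cont=0.3065 → 0.3065 [wait]  node(3,3) S=164.9225 payoff=0.0000 vs cont=0.0000 → 0.0000 [wait]  ⇒ S*(3)=-
t_2: node(2,0) S=120.5635 payoff=0.0000 vs cont=5.0407 → 5.0407 [wait]  node(2,1) S=136.6600 payoff=0.0000 vs cont=1.2639 → 1.2639 [wait]  node(2,2) S=154.9056 payoff=0.0000 vs cont=0.1488 → 0.1488 [wait]  ⇒ S*(2)=-
t_1: node(1,0) S=128.3597 payoff=0.0000 vs cont=3.0933 → 3.0933 [wait]  node(1,1) S=145.4971 payoff=0.0000 vs cont=0.6898 → 0.6898 [wait]  ⇒ S*(1)=-
t_0: node(0,0) S=136.6600 payoff=0.0000 vs cont=1.8544 → 1.8544 [wait]  ⇒ S*(0)=-

price = 1.8544
boundary = - - - - - 99.9027 93.8349 99.9027
tree:
1.8544
3.0933 0.6898
5.0407 1.2639 0.1488
7.9817 2.2805 0.3065 0.0000
12.1953 4.0325 0.6313 0.0000 0.0000
17.8173 6.9368 1.3002 0.0000 0.0000 0.0000
23.8851 11.4688 2.6777 0.0000 0.0000 0.0000 0.0000
29.5844 17.8173 5.5146 0.0000 0.0000 0.0000 0.0000 0.0000
34.9375 23.8851 11.3572 0.0000 0.0000 0.0000 0.0000 0.0000 0.0000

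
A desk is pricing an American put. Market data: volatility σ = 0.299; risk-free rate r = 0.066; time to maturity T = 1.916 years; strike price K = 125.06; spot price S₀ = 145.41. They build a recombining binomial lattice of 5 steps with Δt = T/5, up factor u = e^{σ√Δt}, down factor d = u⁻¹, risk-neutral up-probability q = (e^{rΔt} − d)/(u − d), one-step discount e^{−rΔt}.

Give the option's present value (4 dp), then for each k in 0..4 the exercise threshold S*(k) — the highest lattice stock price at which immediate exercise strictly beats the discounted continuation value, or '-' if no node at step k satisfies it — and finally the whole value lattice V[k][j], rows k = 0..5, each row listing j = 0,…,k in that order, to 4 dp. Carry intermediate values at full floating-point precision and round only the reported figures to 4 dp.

Δt=0.38320, u=1.20333, d=0.83103, q=0.52266, disc=e^(-rΔt)=0.97503
k=5 terminal: V=max(K-S,0) → 67.4264 41.6068 4.2201 0.0000 0.0000 0.0000
k=4: j=0 S=69.3520 intr=55.7080 cont=52.5847 V=55.7080[EX]; j=1 S=100.4215 intr=24.6385 cont=21.5152 V=24.6385[EX]; j=2 S=145.4100 intr=0.0000 cont=1.9641 V=1.9641[hold]; j=3 S=210.5532 intr=0.0000 cont=0.0000 V=0.0000[hold]; j=4 S=304.8802 intr=0.0000 cont=0.0000 V=0.0000[hold]  S*(4)=100.4215
k=3: j=0 S=83.4532 intr=41.6068 cont=38.4835 V=41.6068[EX]; j=1 S=120.8399 intr=4.2201 cont=12.4682 V=12.4682[hold]; j=2 S=174.9758 intr=0.0000 cont=0.9141 V=0.9141[hold]; j=3 S=253.3644 intr=0.0000 cont=0.0000 V=0.0000[hold]  S*(3)=83.4532
k=2: j=0 S=100.4215 intr=24.6385 cont=25.7185 V=25.7185[hold]; j=1 S=145.4100 intr=0.0000 cont=6.2688 V=6.2688[hold]; j=2 S=210.5532 intr=0.0000 cont=0.4255 V=0.4255[hold]  S*(2)=-
k=1: j=0 S=120.8399 intr=4.2201 cont=15.1645 V=15.1645[hold]; j=1 S=174.9758 intr=0.0000 cont=3.1344 V=3.1344[hold]  S*(1)=-
k=0: j=0 S=145.4100 intr=0.0000 cont=8.6552 V=8.6552[hold]  S*(0)=-

price = 8.6552
boundary = - - - 83.4532 100.4215
tree:
8.6552
15.1645 3.1344
25.7185 6.2688 0.4255
41.6068 12.4682 0.9141 0.0000
55.7080 24.6385 1.9641 0.0000 0.0000
67.4264 41.6068 4.2201 0.0000 0.0000 0.0000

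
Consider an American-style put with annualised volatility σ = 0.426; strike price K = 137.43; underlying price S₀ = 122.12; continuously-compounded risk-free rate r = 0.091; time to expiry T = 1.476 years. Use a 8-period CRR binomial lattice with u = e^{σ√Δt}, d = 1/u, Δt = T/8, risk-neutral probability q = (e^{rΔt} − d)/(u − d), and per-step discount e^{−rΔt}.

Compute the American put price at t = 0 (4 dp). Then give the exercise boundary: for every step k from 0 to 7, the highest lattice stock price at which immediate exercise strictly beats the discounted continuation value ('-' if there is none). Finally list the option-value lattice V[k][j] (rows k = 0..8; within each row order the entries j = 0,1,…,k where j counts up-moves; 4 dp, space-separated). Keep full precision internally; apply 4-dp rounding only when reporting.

Δt=0.18450  u=1.20079  d=0.83278  q=0.50039  discount=0.98335
step 8 (expiry): payoffs max(K−S,0) = 109.1784 96.6939 78.6926 52.7363 15.3100 0.0000 0.0000 0.0000 0.0000
step 7: (k=7,j=0): S=33.9243, (K−S)⁺=103.5057, hold=101.2176 ⇒ V=103.5057 exercise | (k=7,j=1): S=48.9156, (K−S)⁺=88.5144, hold=86.2263 ⇒ V=88.5144 exercise | (k=7,j=2): S=70.5315, (K−S)⁺=66.8985, hold=64.6104 ⇒ V=66.8985 exercise | (k=7,j=3): S=101.6995, (K−S)⁺=35.7305, hold=33.4424 ⇒ V=35.7305 exercise | (k=7,j=4): S=146.6408, (K−S)⁺=0.0000, hold=7.5217 ⇒ V=7.5217 continue | (k=7,j=5): S=211.4417, (K−S)⁺=0.0000, hold=0.0000 ⇒ V=0.0000 continue | (k=7,j=6): S=304.8784, (K−S)⁺=0.0000, hold=0.0000 ⇒ V=0.0000 continue | (k=7,j=7): S=439.6049, (K−S)⁺=0.0000, hold=0.0000 ⇒ V=0.0000 continue  boundary S*=101.6995
step 6: (k=6,j=0): S=40.7361, (K−S)⁺=96.6939, hold=94.4058 ⇒ V=96.6939 exercise | (k=6,j=1): S=58.7374, (K−S)⁺=78.6926, hold=76.4045 ⇒ V=78.6926 exercise | (k=6,j=2): S=84.6937, (K−S)⁺=52.7363, hold=50.4482 ⇒ V=52.7363 exercise | (k=6,j=3): S=122.1200, (K−S)⁺=15.3100, hold=21.2552 ⇒ V=21.2552 continue | (k=6,j=4): S=176.0851, (K−S)⁺=0.0000, hold=3.6953 ⇒ V=3.6953 continue | (k=6,j=5): S=253.8976, (K−S)⁺=0.0000, hold=0.0000 ⇒ V=0.0000 continue | (k=6,j=6): S=366.0957, (K−S)⁺=0.0000, hold=0.0000 ⇒ V=0.0000 continue  boundary S*=84.6937
step 5: (k=5,j=0): S=48.9156, (K−S)⁺=88.5144, hold=86.2263 ⇒ V=88.5144 exercise | (k=5,j=1): S=70.5315, (K−S)⁺=66.8985, hold=64.6104 ⇒ V=66.8985 exercise | (k=5,j=2): S=101.6995, (K−S)⁺=35.7305, hold=36.3678 ⇒ V=36.3678 continue | (k=5,j=3): S=146.6408, (K−S)⁺=0.0000, hold=12.2609 ⇒ V=12.2609 continue | (k=5,j=4): S=211.4417, (K−S)⁺=0.0000, hold=1.8155 ⇒ V=1.8155 continue | (k=5,j=5): S=304.8784, (K−S)⁺=0.0000, hold=0.0000 ⇒ V=0.0000 continue  boundary S*=70.5315
step 4: (k=4,j=0): S=58.7374, (K−S)⁺=78.6926, hold=76.4045 ⇒ V=78.6926 exercise | (k=4,j=1): S=84.6937, (K−S)⁺=52.7363, hold=50.7618 ⇒ V=52.7363 exercise | (k=4,j=2): S=122.1200, (K−S)⁺=15.3100, hold=23.9003 ⇒ V=23.9003 continue | (k=4,j=3): S=176.0851, (K−S)⁺=0.0000, hold=6.9170 ⇒ V=6.9170 continue | (k=4,j=4): S=253.8976, (K−S)⁺=0.0000, hold=0.8919 ⇒ V=0.8919 continue  boundary S*=84.6937
step 3: (k=3,j=0): S=70.5315, (K−S)⁺=66.8985, hold=64.6104 ⇒ V=66.8985 exercise | (k=3,j=1): S=101.6995, (K−S)⁺=35.7305, hold=37.6693 ⇒ V=37.6693 continue | (k=3,j=2): S=146.6408, (K−S)⁺=0.0000, hold=15.1456 ⇒ V=15.1456 continue | (k=3,j=3): S=211.4417, (K−S)⁺=0.0000, hold=3.8372 ⇒ V=3.8372 continue  boundary S*=70.5315
step 2: (k=2,j=0): S=84.6937, (K−S)⁺=52.7363, hold=51.4022 ⇒ V=52.7363 exercise | (k=2,j=1): S=122.1200, (K−S)⁺=15.3100, hold=25.9591 ⇒ V=25.9591 continue | (k=2,j=2): S=176.0851, (K−S)⁺=0.0000, hold=9.3290 ⇒ V=9.3290 continue  boundary S*=84.6937
step 1: (k=1,j=0): S=101.6995, (K−S)⁺=35.7305, hold=38.6824 ⇒ V=38.6824 continue | (k=1,j=1): S=146.6408, (K−S)⁺=0.0000, hold=17.3439 ⇒ V=17.3439 continue  boundary S*=-
step 0: (k=0,j=0): S=122.1200, (K−S)⁺=15.3100, hold=27.5386 ⇒ V=27.5386 continue  boundary S*=-

price = 27.5386
boundary = - - 84.6937 70.5315 84.6937 70.5315 84.6937 101.6995
tree:
27.5386
38.6824 17.3439
52.7363 25.9591 9.3290
66.8985 37.6693 15.1456 3.8372
78.6926 52.7363 23.9003 6.9170 0.8919
88.5144 66.8985 36.3678 12.2609 1.8155 0.0000
96.6939 78.6926 52.7363 21.2552 3.6953 0.0000 0.0000
103.5057 88.5144 66.8985 35.7305 7.5217 0.0000 0.0000 0.0000
109.1784 96.6939 78.6926 52.7363 15.3100 0.0000 0.0000 0.0000 0.0000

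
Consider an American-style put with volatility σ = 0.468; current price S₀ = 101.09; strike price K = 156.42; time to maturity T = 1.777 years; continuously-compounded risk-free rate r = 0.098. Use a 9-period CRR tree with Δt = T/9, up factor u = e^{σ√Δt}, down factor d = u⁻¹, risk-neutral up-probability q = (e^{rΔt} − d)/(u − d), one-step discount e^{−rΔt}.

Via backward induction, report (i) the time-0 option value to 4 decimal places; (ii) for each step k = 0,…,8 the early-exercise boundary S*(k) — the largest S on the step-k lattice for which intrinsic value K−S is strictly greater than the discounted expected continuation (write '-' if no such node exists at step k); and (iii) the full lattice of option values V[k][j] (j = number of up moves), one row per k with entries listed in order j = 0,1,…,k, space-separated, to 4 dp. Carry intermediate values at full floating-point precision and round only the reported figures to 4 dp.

price = 56.6634
boundary = - 82.1097 66.6931 82.1097 101.0900 82.1097 101.0900 82.1097 101.0900
tree:
56.6634
74.3103 40.8857
89.7269 55.9431 27.1284
102.2489 74.3103 39.4015 15.6704
112.4198 89.7269 55.3300 24.6963 7.0748
120.6811 102.2489 74.3103 37.7048 12.3916 1.9264
127.3913 112.4198 89.7269 55.3300 21.2006 3.8880 0.0000
132.8416 120.6811 102.2489 74.3103 35.1014 7.8468 0.0000 0.0000
137.2686 127.3913 112.4198 89.7269 55.3300 15.8367 0.0000 0.0000 0.0000
140.8644 132.8416 120.6811 102.2489 74.3103 31.9623 0.0000 0.0000 0.0000 0.0000

params: Δt=0.19744 u=1.23116 d=0.81224 q=0.49484 e^(-rΔt)=0.98084
t_9 payoffs: 140.8644 132.8416 120.6811 102.2489 74.3103 31.9623 0.0000 0.0000 0.0000 0.0000
t_8: node(8,0) S=19.1514 payoff=137.2686 vs cont=134.2710 → 137.2686 [stop]  node(8,1) S=29.0287 payoff=127.3913 vs cont=124.3938 → 127.3913 [stop]  node(8,2) S=44.0002 payoff=112.4198 vs cont=109.4223 → 112.4198 [stop]  node(8,3) S=66.6931 payoff=89.7269 vs cont=86.7293 → 89.7269 [stop]  node(8,4) S=101.0900 payoff=55.3300 vs cont=52.3324 → 55.3300 [stop]  node(8,5) S=153.2270 payoff=3.1930 vs cont=15.8367 → 15.8367 [wait]  node(8,6) S=232.2534 payoff=0.0000 vs cont=0.0000 → 0.0000 [wait]  node(8,7) S=352.0377 payoff=0.0000 vs cont=0.0000 → 0.0000 [wait]  node(8,8) S=533.6004 payoff=0.0000 vs cont=0.0000 → 0.0000 [wait]  ⇒ S*(8)=101.0900
t_7: node(7,0) S=23.5784 payoff=132.8416 vs cont=129.8441 → 132.8416 [stop]  node(7,1) S=35.7389 payoff=120.6811 vs cont=117.6836 → 120.6811 [stop]  node(7,2) S=54.1711 payoff=102.2489 vs cont=99.2513 → 102.2489 [stop]  node(7,3) S=82.1097 payoff=74.3103 vs cont=71.3127 → 74.3103 [stop]  node(7,4) S=124.4577 payoff=31.9623 vs cont=35.1014 → 35.1014 [wait]  node(7,5) S=188.6465 payoff=0.0000 vs cont=7.8468 → 7.8468 [wait]  node(7,6) S=285.9405 payoff=0.0000 vs cont=0.0000 → 0.0000 [wait]  node(7,7) S=433.4137 payoff=0.0000 vs cont=0.0000 → 0.0000 [wait]  ⇒ S*(7)=82.1097
t_6: node(6,0) S=29.0287 payoff=127.3913 vs cont=124.3938 → 127.3913 [stop]  node(6,1) S=44.0002 payoff=112.4198 vs cont=109.4223 → 112.4198 [stop]  node(6,2) S=66.6931 payoff=89.7269 vs cont=86.7293 → 89.7269 [stop]  node(6,3) S=101.0900 payoff=55.3300 vs cont=53.8560 → 55.3300 [stop]  node(6,4) S=153.2270 payoff=3.1930 vs cont=21.2006 → 21.2006 [wait]  node(6,5) S=232.2534 payoff=0.0000 vs cont=3.8880 → 3.8880 [wait]  node(6,6) S=352.0377 payoff=0.0000 vs cont=0.0000 → 0.0000 [wait]  ⇒ S*(6)=101.0900
t_5: node(5,0) S=35.7389 payoff=120.6811 vs cont=117.6836 → 120.6811 [stop]  node(5,1) S=54.1711 payoff=102.2489 vs cont=99.2513 → 102.2489 [stop]  node(5,2) S=82.1097 payoff=74.3103 vs cont=71.3127 → 74.3103 [stop]  node(5,3) S=124.4577 payoff=31.9623 vs cont=37.7048 → 37.7048 [wait]  node(5,4) S=188.6465 payoff=0.0000 vs cont=12.3916 → 12.3916 [wait]  node(5,5) S=285.9405 payoff=0.0000 vs cont=1.9264 → 1.9264 [wait]  ⇒ S*(5)=82.1097
t_4: node(4,0) S=44.0002 payoff=112.4198 vs cont=109.4223 → 112.4198 [stop]  node(4,1) S=66.6931 payoff=89.7269 vs cont=86.7293 → 89.7269 [stop]  node(4,2) S=101.0900 payoff=55.3300 vs cont=55.1196 → 55.3300 [stop]  node(4,3) S=153.2270 payoff=3.1930 vs cont=24.6963 → 24.6963 [wait]  node(4,4) S=232.2534 payoff=0.0000 vs cont=7.0748 → 7.0748 [wait]  ⇒ S*(4)=101.0900
t_3: node(3,0) S=54.1711 payoff=102.2489 vs cont=99.2513 → 102.2489 [stop]  node(3,1) S=82.1097 payoff=74.3103 vs cont=71.3127 → 74.3103 [stop]  node(3,2) S=124.4577 payoff=31.9623 vs cont=39.4015 → 39.4015 [wait]  node(3,3) S=188.6465 payoff=0.0000 vs cont=15.6704 → 15.6704 [wait]  ⇒ S*(3)=82.1097
t_2: node(2,0) S=66.6931 payoff=89.7269 vs cont=86.7293 → 89.7269 [stop]  node(2,1) S=101.0900 payoff=55.3300 vs cont=55.9431 → 55.9431 [wait]  node(2,2) S=153.2270 payoff=3.1930 vs cont=27.1284 → 27.1284 [wait]  ⇒ S*(2)=66.6931
t_1: node(1,0) S=82.1097 payoff=74.3103 vs cont=71.6102 → 74.3103 [stop]  node(1,1) S=124.4577 payoff=31.9623 vs cont=40.8857 → 40.8857 [wait]  ⇒ S*(1)=82.1097
t_0: node(0,0) S=101.0900 payoff=55.3300 vs cont=56.6634 → 56.6634 [wait]  ⇒ S*(0)=-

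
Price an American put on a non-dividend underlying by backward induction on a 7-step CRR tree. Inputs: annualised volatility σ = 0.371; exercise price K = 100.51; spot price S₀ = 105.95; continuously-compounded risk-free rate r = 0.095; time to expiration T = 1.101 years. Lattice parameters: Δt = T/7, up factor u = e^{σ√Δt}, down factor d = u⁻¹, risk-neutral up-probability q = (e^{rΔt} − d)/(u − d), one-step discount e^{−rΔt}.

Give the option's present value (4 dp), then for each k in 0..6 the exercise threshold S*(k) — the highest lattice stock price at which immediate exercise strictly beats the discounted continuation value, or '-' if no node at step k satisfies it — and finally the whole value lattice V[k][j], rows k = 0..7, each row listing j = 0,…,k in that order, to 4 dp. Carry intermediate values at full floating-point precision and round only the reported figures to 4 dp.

price = 9.9138
boundary = - - - 68.1397 58.8166 68.1397 78.9406
tree:
9.9138
15.2022 5.2088
22.5907 8.6683 2.0936
32.3703 14.0147 3.8721 0.4749
41.6934 21.8322 7.0408 0.9925 0.0000
49.7409 32.3703 12.5175 2.0739 0.0000 0.0000
56.6873 41.6934 21.5694 4.3339 0.0000 0.0000 0.0000
62.6833 49.7409 32.3703 9.0564 0.0000 0.0000 0.0000 0.0000

Δt=0.15729  u=1.15851  d=0.86318  q=0.51426  discount=0.98517
step 7 (expiry): payoffs max(K−S,0) = 62.6833 49.7409 32.3703 9.0564 0.0000 0.0000 0.0000 0.0000
step 6: (k=6,j=0): S=43.8227, (K−S)⁺=56.6873, hold=55.1966 ⇒ V=56.6873 exercise | (k=6,j=1): S=58.8166, (K−S)⁺=41.6934, hold=40.2027 ⇒ V=41.6934 exercise | (k=6,j=2): S=78.9406, (K−S)⁺=21.5694, hold=20.0787 ⇒ V=21.5694 exercise | (k=6,j=3): S=105.9500, (K−S)⁺=0.0000, hold=4.3339 ⇒ V=4.3339 continue | (k=6,j=4): S=142.2006, (K−S)⁺=0.0000, hold=0.0000 ⇒ V=0.0000 continue | (k=6,j=5): S=190.8544, (K−S)⁺=0.0000, hold=0.0000 ⇒ V=0.0000 continue | (k=6,j=6): S=256.1549, (K−S)⁺=0.0000, hold=0.0000 ⇒ V=0.0000 continue  boundary S*=78.9406
step 5: (k=5,j=0): S=50.7691, (K−S)⁺=49.7409, hold=48.2502 ⇒ V=49.7409 exercise | (k=5,j=1): S=68.1397, (K−S)⁺=32.3703, hold=30.8797 ⇒ V=32.3703 exercise | (k=5,j=2): S=91.4536, (K−S)⁺=9.0564, hold=12.5175 ⇒ V=12.5175 continue | (k=5,j=3): S=122.7443, (K−S)⁺=0.0000, hold=2.0739 ⇒ V=2.0739 continue | (k=5,j=4): S=164.7411, (K−S)⁺=0.0000, hold=0.0000 ⇒ V=0.0000 continue | (k=5,j=5): S=221.1070, (K−S)⁺=0.0000, hold=0.0000 ⇒ V=0.0000 continue  boundary S*=68.1397
step 4: (k=4,j=0): S=58.8166, (K−S)⁺=41.6934, hold=40.2027 ⇒ V=41.6934 exercise | (k=4,j=1): S=78.9406, (K−S)⁺=21.5694, hold=21.8322 ⇒ V=21.8322 continue | (k=4,j=2): S=105.9500, (K−S)⁺=0.0000, hold=7.0408 ⇒ V=7.0408 continue | (k=4,j=3): S=142.2006, (K−S)⁺=0.0000, hold=0.9925 ⇒ V=0.9925 continue | (k=4,j=4): S=190.8544, (K−S)⁺=0.0000, hold=0.0000 ⇒ V=0.0000 continue  boundary S*=58.8166
step 3: (k=3,j=0): S=68.1397, (K−S)⁺=32.3703, hold=31.0128 ⇒ V=32.3703 exercise | (k=3,j=1): S=91.4536, (K−S)⁺=9.0564, hold=14.0147 ⇒ V=14.0147 continue | (k=3,j=2): S=122.7443, (K−S)⁺=0.0000, hold=3.8721 ⇒ V=3.8721 continue | (k=3,j=3): S=164.7411, (K−S)⁺=0.0000, hold=0.4749 ⇒ V=0.4749 continue  boundary S*=68.1397
step 2: (k=2,j=0): S=78.9406, (K−S)⁺=21.5694, hold=22.5907 ⇒ V=22.5907 continue | (k=2,j=1): S=105.9500, (K−S)⁺=0.0000, hold=8.6683 ⇒ V=8.6683 continue | (k=2,j=2): S=142.2006, (K−S)⁺=0.0000, hold=2.0936 ⇒ V=2.0936 continue  boundary S*=-
step 1: (k=1,j=0): S=91.4536, (K−S)⁺=9.0564, hold=15.2022 ⇒ V=15.2022 continue | (k=1,j=1): S=122.7443, (K−S)⁺=0.0000, hold=5.2088 ⇒ V=5.2088 continue  boundary S*=-
step 0: (k=0,j=0): S=105.9500, (K−S)⁺=0.0000, hold=9.9138 ⇒ V=9.9138 continue  boundary S*=-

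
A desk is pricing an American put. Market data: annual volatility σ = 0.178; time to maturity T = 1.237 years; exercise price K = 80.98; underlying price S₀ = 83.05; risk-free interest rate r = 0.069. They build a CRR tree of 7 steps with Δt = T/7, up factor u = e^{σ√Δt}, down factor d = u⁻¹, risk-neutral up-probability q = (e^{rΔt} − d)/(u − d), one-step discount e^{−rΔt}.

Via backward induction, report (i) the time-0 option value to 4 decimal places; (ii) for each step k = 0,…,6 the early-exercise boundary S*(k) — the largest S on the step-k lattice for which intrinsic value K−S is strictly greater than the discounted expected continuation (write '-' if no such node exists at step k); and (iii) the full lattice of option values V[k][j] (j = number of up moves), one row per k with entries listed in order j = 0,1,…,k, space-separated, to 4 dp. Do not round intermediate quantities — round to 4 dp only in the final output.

params: Δt=0.17671 u=1.07770 d=0.92790 q=0.56320 e^(-rΔt)=0.98788
t_7 payoffs: 31.7916 23.8511 14.6287 3.9175 0.0000 0.0000 0.0000 0.0000
t_6: node(6,0) S=53.0102 payoff=27.9698 vs cont=26.9884 → 27.9698 [stop]  node(6,1) S=61.5676 payoff=19.4124 vs cont=18.4309 → 19.4124 [stop]  node(6,2) S=71.5066 payoff=9.4734 vs cont=8.4920 → 9.4734 [stop]  node(6,3) S=83.0500 payoff=0.0000 vs cont=1.6904 → 1.6904 [wait]  node(6,4) S=96.4569 payoff=0.0000 vs cont=0.0000 → 0.0000 [wait]  node(6,5) S=112.0280 payoff=0.0000 vs cont=0.0000 → 0.0000 [wait]  node(6,6) S=130.1129 payoff=0.0000 vs cont=0.0000 → 0.0000 [wait]  ⇒ S*(6)=71.5066
t_5: node(5,0) S=57.1289 payoff=23.8511 vs cont=22.8697 → 23.8511 [stop]  node(5,1) S=66.3513 payoff=14.6287 vs cont=13.6473 → 14.6287 [stop]  node(5,2) S=77.0625 payoff=3.9175 vs cont=5.0283 → 5.0283 [wait]  node(5,3) S=89.5028 payoff=0.0000 vs cont=0.7294 → 0.7294 [wait]  node(5,4) S=103.9513 payoff=0.0000 vs cont=0.0000 → 0.0000 [wait]  node(5,5) S=120.7323 payoff=0.0000 vs cont=0.0000 → 0.0000 [wait]  ⇒ S*(5)=66.3513
t_4: node(4,0) S=61.5676 payoff=19.4124 vs cont=18.4309 → 19.4124 [stop]  node(4,1) S=71.5066 payoff=9.4734 vs cont=9.1100 → 9.4734 [stop]  node(4,2) S=83.0500 payoff=0.0000 vs cont=2.5756 → 2.5756 [wait]  node(4,3) S=96.4569 payoff=0.0000 vs cont=0.3148 → 0.3148 [wait]  node(4,4) S=112.0280 payoff=0.0000 vs cont=0.0000 → 0.0000 [wait]  ⇒ S*(4)=71.5066
t_3: node(3,0) S=66.3513 payoff=14.6287 vs cont=13.6473 → 14.6287 [stop]  node(3,1) S=77.0625 payoff=3.9175 vs cont=5.5208 → 5.5208 [wait]  node(3,2) S=89.5028 payoff=0.0000 vs cont=1.2865 → 1.2865 [wait]  node(3,3) S=103.9513 payoff=0.0000 vs cont=0.1358 → 0.1358 [wait]  ⇒ S*(3)=66.3513
t_2: node(2,0) S=71.5066 payoff=9.4734 vs cont=9.3840 → 9.4734 [stop]  node(2,1) S=83.0500 payoff=0.0000 vs cont=3.0980 → 3.0980 [wait]  node(2,2) S=96.4569 payoff=0.0000 vs cont=0.6307 → 0.6307 [wait]  ⇒ S*(2)=71.5066
t_1: node(1,0) S=77.0625 payoff=3.9175 vs cont=5.8115 → 5.8115 [wait]  node(1,1) S=89.5028 payoff=0.0000 vs cont=1.6877 → 1.6877 [wait]  ⇒ S*(1)=-
t_0: node(0,0) S=83.0500 payoff=0.0000 vs cont=3.4467 → 3.4467 [wait]  ⇒ S*(0)=-

price = 3.4467
boundary = - - 71.5066 66.3513 71.5066 66.3513 71.5066
tree:
3.4467
5.8115 1.6877
9.4734 3.0980 0.6307
14.6287 5.5208 1.2865 0.1358
19.4124 9.4734 2.5756 0.3148 0.0000
23.8511 14.6287 5.0283 0.7294 0.0000 0.0000
27.9698 19.4124 9.4734 1.6904 0.0000 0.0000 0.0000
31.7916 23.8511 14.6287 3.9175 0.0000 0.0000 0.0000 0.0000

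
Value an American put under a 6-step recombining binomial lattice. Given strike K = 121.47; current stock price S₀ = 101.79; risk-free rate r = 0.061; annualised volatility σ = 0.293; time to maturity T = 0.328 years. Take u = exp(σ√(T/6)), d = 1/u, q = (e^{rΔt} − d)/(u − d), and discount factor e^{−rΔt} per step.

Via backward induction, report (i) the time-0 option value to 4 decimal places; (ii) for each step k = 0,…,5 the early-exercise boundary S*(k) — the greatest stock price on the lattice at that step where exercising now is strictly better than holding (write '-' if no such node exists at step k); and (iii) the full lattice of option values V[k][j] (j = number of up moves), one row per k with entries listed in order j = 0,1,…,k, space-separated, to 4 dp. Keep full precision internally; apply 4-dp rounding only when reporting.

Δt=0.05467, u=1.07091, d=0.93379, q=0.50724, disc=e^(-rΔt)=0.99667
k=6 terminal: V=max(K-S,0) → 53.9870 44.0777 32.7132 19.6800 4.7330 0.0000 0.0000
k=5: j=0 S=72.2680 intr=49.2020 cont=48.7976 V=49.2020[EX]; j=1 S=82.8800 intr=38.5900 cont=38.1856 V=38.5900[EX]; j=2 S=95.0503 intr=26.4197 cont=26.0154 V=26.4197[EX]; j=3 S=109.0076 intr=12.4624 cont=12.0580 V=12.4624[EX]; j=4 S=125.0145 intr=0.0000 cont=2.3244 V=2.3244[hold]; j=5 S=143.3719 intr=0.0000 cont=0.0000 V=0.0000[hold]  S*(5)=109.0076
k=4: j=0 S=77.3923 intr=44.0777 cont=43.6733 V=44.0777[EX]; j=1 S=88.7568 intr=32.7132 cont=32.3088 V=32.7132[EX]; j=2 S=101.7900 intr=19.6800 cont=19.2756 V=19.6800[EX]; j=3 S=116.7370 intr=4.7330 cont=7.2956 V=7.2956[hold]; j=4 S=133.8790 intr=0.0000 cont=1.1416 V=1.1416[hold]  S*(4)=101.7900
k=3: j=0 S=82.8800 intr=38.5900 cont=38.1856 V=38.5900[EX]; j=1 S=95.0503 intr=26.4197 cont=26.0154 V=26.4197[EX]; j=2 S=109.0076 intr=12.4624 cont=13.3535 V=13.3535[hold]; j=3 S=125.0145 intr=0.0000 cont=4.1602 V=4.1602[hold]  S*(3)=95.0503
k=2: j=0 S=88.7568 intr=32.7132 cont=32.3088 V=32.7132[EX]; j=1 S=101.7900 intr=19.6800 cont=19.7262 V=19.7262[hold]; j=2 S=116.7370 intr=4.7330 cont=8.6614 V=8.6614[hold]  S*(2)=88.7568
k=1: j=0 S=95.0503 intr=26.4197 cont=26.0387 V=26.4197[EX]; j=1 S=109.0076 intr=12.4624 cont=14.0667 V=14.0667[hold]  S*(1)=95.0503
k=0: j=0 S=101.7900 intr=19.6800 cont=20.0867 V=20.0867[hold]  S*(0)=-

price = 20.0867
boundary = - 95.0503 88.7568 95.0503 101.7900 109.0076
tree:
20.0867
26.4197 14.0667
32.7132 19.7262 8.6614
38.5900 26.4197 13.3535 4.1602
44.0777 32.7132 19.6800 7.2956 1.1416
49.2020 38.5900 26.4197 12.4624 2.3244 0.0000
53.9870 44.0777 32.7132 19.6800 4.7330 0.0000 0.0000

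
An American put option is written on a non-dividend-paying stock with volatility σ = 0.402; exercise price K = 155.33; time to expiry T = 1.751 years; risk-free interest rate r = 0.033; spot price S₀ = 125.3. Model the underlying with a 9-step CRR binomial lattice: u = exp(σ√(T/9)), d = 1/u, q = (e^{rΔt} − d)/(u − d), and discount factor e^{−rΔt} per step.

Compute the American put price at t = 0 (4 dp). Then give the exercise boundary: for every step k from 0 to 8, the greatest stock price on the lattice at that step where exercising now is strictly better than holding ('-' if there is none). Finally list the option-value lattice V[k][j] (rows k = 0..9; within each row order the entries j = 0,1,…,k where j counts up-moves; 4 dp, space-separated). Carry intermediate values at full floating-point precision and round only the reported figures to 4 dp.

Δt=0.19456, u=1.19401, d=0.83752, q=0.47385, disc=e^(-rΔt)=0.99360
k=9 terminal: V=max(K-S,0) → 129.9270 119.1141 103.6986 81.7213 50.3894 5.7208 0.0000 0.0000 0.0000 0.0000
k=8: j=0 S=30.3314 intr=124.9986 cont=124.0045 V=124.9986[EX]; j=1 S=43.2421 intr=112.0879 cont=111.0938 V=112.0879[EX]; j=2 S=61.6484 intr=93.6816 cont=92.6875 V=93.6816[EX]; j=3 S=87.8894 intr=67.4406 cont=66.4466 V=67.4406[EX]; j=4 S=125.3000 intr=30.0300 cont=29.0359 V=30.0300[EX]; j=5 S=178.6347 intr=0.0000 cont=2.9907 V=2.9907[hold]; j=6 S=254.6716 intr=0.0000 cont=0.0000 V=0.0000[hold]; j=7 S=363.0740 intr=0.0000 cont=0.0000 V=0.0000[hold]; j=8 S=517.6186 intr=0.0000 cont=0.0000 V=0.0000[hold]  S*(8)=125.3000
k=7: j=0 S=36.2159 intr=119.1141 cont=118.1200 V=119.1141[EX]; j=1 S=51.6314 intr=103.6986 cont=102.7045 V=103.6986[EX]; j=2 S=73.6087 intr=81.7213 cont=80.7272 V=81.7213[EX]; j=3 S=104.9406 intr=50.3894 cont=49.3953 V=50.3894[EX]; j=4 S=149.6092 intr=5.7208 cont=17.1071 V=17.1071[hold]; j=5 S=213.2913 intr=0.0000 cont=1.5635 V=1.5635[hold]; j=6 S=304.0800 intr=0.0000 cont=0.0000 V=0.0000[hold]; j=7 S=433.5134 intr=0.0000 cont=0.0000 V=0.0000[hold]  S*(7)=104.9406
k=6: j=0 S=43.2421 intr=112.0879 cont=111.0938 V=112.0879[EX]; j=1 S=61.6484 intr=93.6816 cont=92.6875 V=93.6816[EX]; j=2 S=87.8894 intr=67.4406 cont=66.4466 V=67.4406[EX]; j=3 S=125.3000 intr=30.0300 cont=34.3969 V=34.3969[hold]; j=4 S=178.6347 intr=0.0000 cont=9.6793 V=9.6793[hold]; j=5 S=254.6716 intr=0.0000 cont=0.8173 V=0.8173[hold]; j=6 S=363.0740 intr=0.0000 cont=0.0000 V=0.0000[hold]  S*(6)=87.8894
k=5: j=0 S=51.6314 intr=103.6986 cont=102.7045 V=103.6986[EX]; j=1 S=73.6087 intr=81.7213 cont=80.7272 V=81.7213[EX]; j=2 S=104.9406 intr=50.3894 cont=51.4513 V=51.4513[hold]; j=3 S=149.6092 intr=5.7208 cont=22.5392 V=22.5392[hold]; j=4 S=213.2913 intr=0.0000 cont=5.4450 V=5.4450[hold]; j=5 S=304.0800 intr=0.0000 cont=0.4273 V=0.4273[hold]  S*(5)=73.6087
k=4: j=0 S=61.6484 intr=93.6816 cont=92.6875 V=93.6816[EX]; j=1 S=87.8894 intr=67.4406 cont=66.9465 V=67.4406[EX]; j=2 S=125.3000 intr=30.0300 cont=37.5096 V=37.5096[hold]; j=3 S=178.6347 intr=0.0000 cont=14.3466 V=14.3466[hold]; j=4 S=254.6716 intr=0.0000 cont=3.0477 V=3.0477[hold]  S*(4)=87.8894
k=3: j=0 S=73.6087 intr=81.7213 cont=80.7272 V=81.7213[EX]; j=1 S=104.9406 intr=50.3894 cont=52.9168 V=52.9168[hold]; j=2 S=149.6092 intr=5.7208 cont=26.3639 V=26.3639[hold]; j=3 S=213.2913 intr=0.0000 cont=8.9350 V=8.9350[hold]  S*(3)=73.6087
k=2: j=0 S=87.8894 intr=67.4406 cont=67.6365 V=67.6365[hold]; j=1 S=125.3000 intr=30.0300 cont=40.0765 V=40.0765[hold]; j=2 S=178.6347 intr=0.0000 cont=17.9893 V=17.9893[hold]  S*(2)=-
k=1: j=0 S=104.9406 intr=50.3894 cont=54.2278 V=54.2278[hold]; j=1 S=149.6092 intr=5.7208 cont=29.4209 V=29.4209[hold]  S*(1)=-
k=0: j=0 S=125.3000 intr=30.0300 cont=42.2011 V=42.2011[hold]  S*(0)=-

price = 42.2011
boundary = - - - 73.6087 87.8894 73.6087 87.8894 104.9406 125.3000
tree:
42.2011
54.2278 29.4209
67.6365 40.0765 17.9893
81.7213 52.9168 26.3639 8.9350
93.6816 67.4406 37.5096 14.3466 3.0477
103.6986 81.7213 51.4513 22.5392 5.4450 0.4273
112.0879 93.6816 67.4406 34.3969 9.6793 0.8173 0.0000
119.1141 103.6986 81.7213 50.3894 17.1071 1.5635 0.0000 0.0000
124.9986 112.0879 93.6816 67.4406 30.0300 2.9907 0.0000 0.0000 0.0000
129.9270 119.1141 103.6986 81.7213 50.3894 5.7208 0.0000 0.0000 0.0000 0.0000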